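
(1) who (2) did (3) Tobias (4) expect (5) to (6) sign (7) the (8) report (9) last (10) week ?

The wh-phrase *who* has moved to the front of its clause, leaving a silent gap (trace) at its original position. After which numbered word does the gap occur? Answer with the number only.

4

Underlying clause: Tobias did expect who to sign the report last week.
'who' functions as the direct object of 'expect'. It moves to the left edge, and the trace sits right after 'expect':
Who did Tobias expect ___ to sign the report last week?
'expect' is word 4.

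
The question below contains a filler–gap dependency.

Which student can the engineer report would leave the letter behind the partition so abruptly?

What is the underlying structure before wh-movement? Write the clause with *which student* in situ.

'which student' is the subject of the clause embedded under 'report'. Fronting leaves a gap immediately after 'report':
Which student can the engineer report ___ would leave the letter behind the partition so abruptly?

The engineer can report which student would leave the letter behind the partition so abruptly.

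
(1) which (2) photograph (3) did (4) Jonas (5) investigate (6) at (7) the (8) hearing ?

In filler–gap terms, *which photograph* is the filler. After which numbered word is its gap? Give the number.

Before movement: Jonas did investigate which photograph at the hearing.
The filler 'which photograph' is interpreted as the direct object of 'investigate'. It moves to the left edge, and the trace sits right after 'investigate':
Which photograph did Jonas investigate ___ at the hearing?
'investigate' is word 5.

5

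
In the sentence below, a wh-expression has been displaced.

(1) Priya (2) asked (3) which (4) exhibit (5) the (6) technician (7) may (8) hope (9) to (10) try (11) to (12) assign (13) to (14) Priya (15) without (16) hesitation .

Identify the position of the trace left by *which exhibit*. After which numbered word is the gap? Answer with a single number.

12

Before movement: The technician may hope to try to assign which exhibit to Priya without hesitation.
'which exhibit' functions as the direct object of 'assign'. Fronting leaves a gap immediately after 'assign':
Priya asked which exhibit the technician may hope to try to assign ___ to Priya without hesitation.
'assign' is word 12.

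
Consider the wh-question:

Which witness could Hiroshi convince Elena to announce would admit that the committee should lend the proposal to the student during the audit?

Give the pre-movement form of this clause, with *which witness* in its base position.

Hiroshi could convince Elena to announce which witness would admit that the committee should lend the proposal to the student during the audit.

The filler 'which witness' is interpreted as the subject of the clause embedded under 'announce'. It moves to the left edge, and the trace sits right after 'announce':
Which witness could Hiroshi convince Elena to announce ___ would admit that the committee should lend the proposal to the student during the audit?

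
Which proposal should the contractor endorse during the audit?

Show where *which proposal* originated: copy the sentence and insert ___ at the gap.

Pre-movement form: The contractor should endorse which proposal during the audit.
'which proposal' is the direct object of 'endorse'. The gap is right after 'endorse'.

Which proposal should the contractor endorse ___ during the audit?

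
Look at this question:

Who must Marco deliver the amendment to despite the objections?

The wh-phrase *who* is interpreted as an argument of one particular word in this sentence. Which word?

to

Pre-movement form: Marco must deliver the amendment to who despite the objections.
'who' functions as the object of the preposition 'to' (recipient of 'deliver'). Fronting leaves a gap immediately after 'to':
Who must Marco deliver the amendment to ___ despite the objections?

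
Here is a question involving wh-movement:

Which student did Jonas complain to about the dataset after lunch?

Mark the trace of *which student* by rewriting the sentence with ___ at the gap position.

Which student did Jonas complain to ___ about the dataset after lunch?

In situ: Jonas did complain to which student about the dataset after lunch.
'which student' functions as the object of the preposition 'to'. The gap is right after 'to'.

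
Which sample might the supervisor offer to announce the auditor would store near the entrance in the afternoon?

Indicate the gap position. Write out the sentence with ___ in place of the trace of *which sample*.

Pre-movement form: The supervisor might offer to announce the auditor would store which sample near the entrance in the afternoon.
'which sample' functions as the direct object of 'store'. The gap is right after 'store'.

Which sample might the supervisor offer to announce the auditor would store ___ near the entrance in the afternoon?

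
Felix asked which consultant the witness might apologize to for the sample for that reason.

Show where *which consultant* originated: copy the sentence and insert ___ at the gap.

Felix asked which consultant the witness might apologize to ___ for the sample for that reason.

In situ: The witness might apologize to which consultant for the sample for that reason.
The filler 'which consultant' is interpreted as the object of the preposition 'to'. The gap is right after 'to'.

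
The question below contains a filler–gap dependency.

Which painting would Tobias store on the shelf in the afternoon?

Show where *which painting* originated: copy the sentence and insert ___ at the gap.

Before movement: Tobias would store which painting on the shelf in the afternoon.
'which painting' functions as the direct object of 'store'. The gap is right after 'store'.

Which painting would Tobias store ___ on the shelf in the afternoon?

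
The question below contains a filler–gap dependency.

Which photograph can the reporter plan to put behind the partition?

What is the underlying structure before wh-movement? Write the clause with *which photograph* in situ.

The reporter can plan to put which photograph behind the partition.

The filler 'which photograph' is interpreted as the direct object of 'put'. Fronting leaves a gap immediately after 'put':
Which photograph can the reporter plan to put ___ behind the partition?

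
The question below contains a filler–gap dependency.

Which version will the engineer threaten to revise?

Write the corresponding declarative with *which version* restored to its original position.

The filler 'which version' is interpreted as the direct object of 'revise'. Wh-movement fronts it, leaving a gap right after 'revise':
Which version will the engineer threaten to revise ___?

The engineer will threaten to revise which version.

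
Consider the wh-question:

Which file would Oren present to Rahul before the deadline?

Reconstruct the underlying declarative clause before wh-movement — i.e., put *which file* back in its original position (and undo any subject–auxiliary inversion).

'which file' is the direct object of 'present'. Fronting leaves a gap immediately after 'present':
Which file would Oren present ___ to Rahul before the deadline?

Oren would present which file to Rahul before the deadline.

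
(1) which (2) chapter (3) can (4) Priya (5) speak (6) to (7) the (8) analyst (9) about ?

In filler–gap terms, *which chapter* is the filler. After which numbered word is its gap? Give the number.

9

Pre-movement form: Priya can speak to the analyst about which chapter.
The filler 'which chapter' is interpreted as the object of the preposition 'about'. It moves to the left edge, and the trace sits right after 'about':
Which chapter can Priya speak to the analyst about ___?
'about' is word 9.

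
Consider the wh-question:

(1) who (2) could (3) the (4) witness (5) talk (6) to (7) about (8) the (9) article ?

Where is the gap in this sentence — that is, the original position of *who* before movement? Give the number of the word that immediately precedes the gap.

6

Before movement: The witness could talk to who about the article.
'who' functions as the object of the preposition 'to'. It moves to the left edge, and the trace sits right after 'to':
Who could the witness talk to ___ about the article?
'to' is word 6.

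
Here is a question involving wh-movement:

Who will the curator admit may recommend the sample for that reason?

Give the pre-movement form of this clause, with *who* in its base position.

'who' functions as the subject of the clause embedded under 'admit'. It moves to the left edge, and the trace sits right after 'admit':
Who will the curator admit ___ may recommend the sample for that reason?

The curator will admit who may recommend the sample for that reason.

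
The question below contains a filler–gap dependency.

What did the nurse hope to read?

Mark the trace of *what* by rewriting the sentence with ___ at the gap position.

Underlying clause: The nurse did hope to read what.
'what' is the direct object of 'read'. The gap is right after 'read'.

What did the nurse hope to read ___?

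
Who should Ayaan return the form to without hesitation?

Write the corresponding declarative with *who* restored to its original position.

'who' functions as the object of the preposition 'to' (recipient of 'return'). Fronting leaves a gap immediately after 'to':
Who should Ayaan return the form to ___ without hesitation?

Ayaan should return the form to who without hesitation.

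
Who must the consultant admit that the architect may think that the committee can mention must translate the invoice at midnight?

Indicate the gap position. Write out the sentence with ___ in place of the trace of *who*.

Who must the consultant admit that the architect may think that the committee can mention ___ must translate the invoice at midnight?

Pre-movement form: The consultant must admit that the architect may think that the committee can mention who must translate the invoice at midnight.
'who' is the subject of the clause embedded under 'mention'. The gap is right after 'mention'.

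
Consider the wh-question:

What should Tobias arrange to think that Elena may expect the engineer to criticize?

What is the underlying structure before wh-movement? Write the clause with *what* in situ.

Tobias should arrange to think that Elena may expect the engineer to criticize what.

The filler 'what' is interpreted as the direct object of 'criticize'. It moves to the left edge, and the trace sits right after 'criticize':
What should Tobias arrange to think that Elena may expect the engineer to criticize ___?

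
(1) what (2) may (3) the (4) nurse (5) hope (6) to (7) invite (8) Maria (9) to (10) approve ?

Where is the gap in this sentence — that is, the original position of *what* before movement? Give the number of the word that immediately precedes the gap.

10

Pre-movement form: The nurse may hope to invite Maria to approve what.
'what' is the direct object of 'approve'. It moves to the left edge, and the trace sits right after 'approve':
What may the nurse hope to invite Maria to approve ___?
'approve' is word 10.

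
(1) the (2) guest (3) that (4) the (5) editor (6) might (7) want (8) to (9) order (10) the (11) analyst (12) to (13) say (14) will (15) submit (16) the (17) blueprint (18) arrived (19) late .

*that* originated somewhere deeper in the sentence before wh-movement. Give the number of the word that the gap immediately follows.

'that' is the subject of the clause embedded under 'say'. Fronting leaves a gap immediately after 'say':
The guest that the editor might want to order the analyst to say ___ will submit the blueprint arrived late.
'say' is word 13.

13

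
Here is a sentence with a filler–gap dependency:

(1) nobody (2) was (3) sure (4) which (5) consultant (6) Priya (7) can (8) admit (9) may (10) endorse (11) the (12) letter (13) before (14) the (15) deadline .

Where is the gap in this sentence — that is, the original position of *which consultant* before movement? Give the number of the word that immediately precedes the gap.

Underlying clause: Priya can admit which consultant may endorse the letter before the deadline.
'which consultant' is the subject of the clause embedded under 'admit'. Wh-movement fronts it, leaving a gap right after 'admit':
Nobody was sure which consultant Priya can admit ___ may endorse the letter before the deadline.
'admit' is word 8.

8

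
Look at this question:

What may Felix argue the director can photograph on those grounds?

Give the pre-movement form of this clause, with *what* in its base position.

'what' functions as the direct object of 'photograph'. Fronting leaves a gap immediately after 'photograph':
What may Felix argue the director can photograph ___ on those grounds?

Felix may argue the director can photograph what on those grounds.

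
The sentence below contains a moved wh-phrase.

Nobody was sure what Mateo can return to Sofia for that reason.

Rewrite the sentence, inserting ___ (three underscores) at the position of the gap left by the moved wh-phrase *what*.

Before movement: Mateo can return what to Sofia for that reason.
'what' functions as the direct object of 'return'. The gap is right after 'return'.

Nobody was sure what Mateo can return ___ to Sofia for that reason.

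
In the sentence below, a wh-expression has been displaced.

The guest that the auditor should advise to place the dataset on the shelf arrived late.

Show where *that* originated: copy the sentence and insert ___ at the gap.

The guest that the auditor should advise ___ to place the dataset on the shelf arrived late.

'that' is the direct object of 'advise'. The gap is right after 'advise'.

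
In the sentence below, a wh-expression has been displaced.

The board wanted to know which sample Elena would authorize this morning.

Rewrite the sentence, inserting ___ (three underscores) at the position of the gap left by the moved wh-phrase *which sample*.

Pre-movement form: Elena would authorize which sample this morning.
'which sample' is the direct object of 'authorize'. The gap is right after 'authorize'.

The board wanted to know which sample Elena would authorize ___ this morning.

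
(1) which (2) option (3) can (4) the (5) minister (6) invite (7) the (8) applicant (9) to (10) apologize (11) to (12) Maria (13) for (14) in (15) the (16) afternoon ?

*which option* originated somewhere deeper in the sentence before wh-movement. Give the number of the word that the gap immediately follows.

13

Before movement: The minister can invite the applicant to apologize to Maria for which option in the afternoon.
The filler 'which option' is interpreted as the object of the preposition 'for'. It moves to the left edge, and the trace sits right after 'for':
Which option can the minister invite the applicant to apologize to Maria for ___ in the afternoon?
'for' is word 13.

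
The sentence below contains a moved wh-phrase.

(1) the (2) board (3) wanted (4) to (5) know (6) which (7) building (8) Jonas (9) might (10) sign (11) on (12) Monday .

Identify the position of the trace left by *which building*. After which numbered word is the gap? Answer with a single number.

Pre-movement form: Jonas might sign which building on Monday.
The filler 'which building' is interpreted as the direct object of 'sign'. Wh-movement fronts it, leaving a gap right after 'sign':
The board wanted to know which building Jonas might sign ___ on Monday.
'sign' is word 10.

10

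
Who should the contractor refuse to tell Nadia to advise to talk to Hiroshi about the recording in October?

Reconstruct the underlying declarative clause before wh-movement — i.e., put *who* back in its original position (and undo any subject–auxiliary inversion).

The contractor should refuse to tell Nadia to advise who to talk to Hiroshi about the recording in October.

'who' is the direct object of 'advise'. It moves to the left edge, and the trace sits right after 'advise':
Who should the contractor refuse to tell Nadia to advise ___ to talk to Hiroshi about the recording in October?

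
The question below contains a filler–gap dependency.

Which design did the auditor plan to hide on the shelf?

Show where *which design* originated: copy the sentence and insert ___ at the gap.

Pre-movement form: The auditor did plan to hide which design on the shelf.
'which design' is the direct object of 'hide'. The gap is right after 'hide'.

Which design did the auditor plan to hide ___ on the shelf?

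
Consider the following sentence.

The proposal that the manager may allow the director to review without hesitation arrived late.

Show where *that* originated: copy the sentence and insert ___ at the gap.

The proposal that the manager may allow the director to review ___ without hesitation arrived late.

'that' functions as the direct object of 'review'. The gap is right after 'review'.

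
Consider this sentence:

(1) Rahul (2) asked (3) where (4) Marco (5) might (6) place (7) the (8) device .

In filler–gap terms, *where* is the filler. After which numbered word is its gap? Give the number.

In situ: Marco might place the device where.
'where' functions as the locative complement of 'place'. Wh-movement fronts it, leaving a gap right after 'device':
Rahul asked where Marco might place the device ___.
'device' is word 8.

8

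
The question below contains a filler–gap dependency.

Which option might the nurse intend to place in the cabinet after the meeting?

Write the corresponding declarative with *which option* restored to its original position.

'which option' is the direct object of 'place'. Fronting leaves a gap immediately after 'place':
Which option might the nurse intend to place ___ in the cabinet after the meeting?

The nurse might intend to place which option in the cabinet after the meeting.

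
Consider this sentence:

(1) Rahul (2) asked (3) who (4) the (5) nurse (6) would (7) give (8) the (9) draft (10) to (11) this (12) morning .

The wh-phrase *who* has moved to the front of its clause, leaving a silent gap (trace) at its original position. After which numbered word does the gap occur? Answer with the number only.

Underlying clause: The nurse would give the draft to who this morning.
'who' functions as the object of the preposition 'to' (recipient of 'give'). It moves to the left edge, and the trace sits right after 'to':
Rahul asked who the nurse would give the draft to ___ this morning.
'to' is word 10.

10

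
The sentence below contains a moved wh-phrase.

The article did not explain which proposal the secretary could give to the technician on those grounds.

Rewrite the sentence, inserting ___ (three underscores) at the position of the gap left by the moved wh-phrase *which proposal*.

The article did not explain which proposal the secretary could give ___ to the technician on those grounds.

Pre-movement form: The secretary could give which proposal to the technician on those grounds.
'which proposal' functions as the direct object of 'give'. The gap is right after 'give'.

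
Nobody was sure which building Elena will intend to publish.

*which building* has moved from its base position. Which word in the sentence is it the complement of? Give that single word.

Underlying clause: Elena will intend to publish which building.
'which building' is the direct object of 'publish'. Fronting leaves a gap immediately after 'publish':
Nobody was sure which building Elena will intend to publish ___.

publish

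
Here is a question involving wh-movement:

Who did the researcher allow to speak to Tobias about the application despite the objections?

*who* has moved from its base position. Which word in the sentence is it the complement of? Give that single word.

Underlying clause: The researcher did allow who to speak to Tobias about the application despite the objections.
'who' is the direct object of 'allow'. It moves to the left edge, and the trace sits right after 'allow':
Who did the researcher allow ___ to speak to Tobias about the application despite the objections?

allow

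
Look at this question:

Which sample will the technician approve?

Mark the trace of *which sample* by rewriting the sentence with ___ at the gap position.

Underlying clause: The technician will approve which sample.
The filler 'which sample' is interpreted as the direct object of 'approve'. The gap is right after 'approve'.

Which sample will the technician approve ___?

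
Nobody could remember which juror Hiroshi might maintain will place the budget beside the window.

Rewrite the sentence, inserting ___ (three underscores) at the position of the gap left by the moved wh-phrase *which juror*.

Before movement: Hiroshi might maintain which juror will place the budget beside the window.
'which juror' is the subject of the clause embedded under 'maintain'. The gap is right after 'maintain'.

Nobody could remember which juror Hiroshi might maintain ___ will place the budget beside the window.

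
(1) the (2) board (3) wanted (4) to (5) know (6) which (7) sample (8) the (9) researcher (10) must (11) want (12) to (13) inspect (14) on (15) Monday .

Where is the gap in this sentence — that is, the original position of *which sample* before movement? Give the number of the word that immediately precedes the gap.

In situ: The researcher must want to inspect which sample on Monday.
'which sample' functions as the direct object of 'inspect'. Fronting leaves a gap immediately after 'inspect':
The board wanted to know which sample the researcher must want to inspect ___ on Monday.
'inspect' is word 13.

13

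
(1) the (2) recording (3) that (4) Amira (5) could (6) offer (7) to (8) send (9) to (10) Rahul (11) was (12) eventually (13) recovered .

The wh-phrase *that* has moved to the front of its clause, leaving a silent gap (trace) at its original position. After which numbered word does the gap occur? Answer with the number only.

8

'that' is the direct object of 'send'. It moves to the left edge, and the trace sits right after 'send':
The recording that Amira could offer to send ___ to Rahul was eventually recovered.
'send' is word 8.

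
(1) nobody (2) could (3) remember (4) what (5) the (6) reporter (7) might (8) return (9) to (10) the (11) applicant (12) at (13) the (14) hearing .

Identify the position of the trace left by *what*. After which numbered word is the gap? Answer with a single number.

Underlying clause: The reporter might return what to the applicant at the hearing.
The filler 'what' is interpreted as the direct object of 'return'. Wh-movement fronts it, leaving a gap right after 'return':
Nobody could remember what the reporter might return ___ to the applicant at the hearing.
'return' is word 8.

8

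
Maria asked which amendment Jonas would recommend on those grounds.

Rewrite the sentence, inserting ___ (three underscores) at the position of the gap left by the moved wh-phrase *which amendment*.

Maria asked which amendment Jonas would recommend ___ on those grounds.

Underlying clause: Jonas would recommend which amendment on those grounds.
The filler 'which amendment' is interpreted as the direct object of 'recommend'. The gap is right after 'recommend'.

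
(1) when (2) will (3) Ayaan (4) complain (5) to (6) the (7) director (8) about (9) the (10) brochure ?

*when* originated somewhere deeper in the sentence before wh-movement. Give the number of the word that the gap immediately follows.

Pre-movement form: Ayaan will complain to the director about the brochure when.
'when' functions as the temporal adjunct. Fronting leaves a gap immediately after 'brochure':
When will Ayaan complain to the director about the brochure ___?
'brochure' is word 10.

10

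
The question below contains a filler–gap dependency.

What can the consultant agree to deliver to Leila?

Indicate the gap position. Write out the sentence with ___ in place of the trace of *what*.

Underlying clause: The consultant can agree to deliver what to Leila.
'what' functions as the direct object of 'deliver'. The gap is right after 'deliver'.

What can the consultant agree to deliver ___ to Leila?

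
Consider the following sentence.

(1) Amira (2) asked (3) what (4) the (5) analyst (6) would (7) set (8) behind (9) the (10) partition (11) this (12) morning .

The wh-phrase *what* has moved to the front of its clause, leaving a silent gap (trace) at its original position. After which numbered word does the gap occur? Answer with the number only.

7

Pre-movement form: The analyst would set what behind the partition this morning.
'what' is the direct object of 'set'. Fronting leaves a gap immediately after 'set':
Amira asked what the analyst would set ___ behind the partition this morning.
'set' is word 7.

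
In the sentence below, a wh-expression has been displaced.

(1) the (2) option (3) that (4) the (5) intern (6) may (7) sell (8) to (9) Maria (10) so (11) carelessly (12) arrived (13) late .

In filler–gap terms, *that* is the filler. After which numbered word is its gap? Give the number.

'that' is the direct object of 'sell'. Wh-movement fronts it, leaving a gap right after 'sell':
The option that the intern may sell ___ to Maria so carelessly arrived late.
'sell' is word 7.

7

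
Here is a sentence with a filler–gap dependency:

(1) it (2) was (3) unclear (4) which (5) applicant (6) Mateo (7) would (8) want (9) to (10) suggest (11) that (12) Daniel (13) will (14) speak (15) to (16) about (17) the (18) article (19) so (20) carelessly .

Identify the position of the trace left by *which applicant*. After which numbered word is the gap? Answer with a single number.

Underlying clause: Mateo would want to suggest that Daniel will speak to which applicant about the article so carelessly.
The filler 'which applicant' is interpreted as the object of the preposition 'to'. It moves to the left edge, and the trace sits right after 'to':
It was unclear which applicant Mateo would want to suggest that Daniel will speak to ___ about the article so carelessly.
'to' is word 15.

15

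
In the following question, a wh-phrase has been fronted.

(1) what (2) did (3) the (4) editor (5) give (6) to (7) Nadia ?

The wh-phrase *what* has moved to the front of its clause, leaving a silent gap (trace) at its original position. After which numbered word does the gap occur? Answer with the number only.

Before movement: The editor did give what to Nadia.
'what' functions as the direct object of 'give'. It moves to the left edge, and the trace sits right after 'give':
What did the editor give ___ to Nadia?
'give' is word 5.

5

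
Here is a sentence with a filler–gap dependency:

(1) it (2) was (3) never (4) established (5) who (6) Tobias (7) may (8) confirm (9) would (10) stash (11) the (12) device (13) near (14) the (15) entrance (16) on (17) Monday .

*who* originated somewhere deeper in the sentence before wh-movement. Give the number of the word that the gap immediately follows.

Before movement: Tobias may confirm who would stash the device near the entrance on Monday.
The filler 'who' is interpreted as the subject of the clause embedded under 'confirm'. Wh-movement fronts it, leaving a gap right after 'confirm':
It was never established who Tobias may confirm ___ would stash the device near the entrance on Monday.
'confirm' is word 8.

8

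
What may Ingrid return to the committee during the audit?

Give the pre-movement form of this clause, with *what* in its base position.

Ingrid may return what to the committee during the audit.

'what' functions as the direct object of 'return'. Fronting leaves a gap immediately after 'return':
What may Ingrid return ___ to the committee during the audit?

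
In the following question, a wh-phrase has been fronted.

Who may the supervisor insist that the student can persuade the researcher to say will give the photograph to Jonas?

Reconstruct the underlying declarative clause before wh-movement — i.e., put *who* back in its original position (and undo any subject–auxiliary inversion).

The supervisor may insist that the student can persuade the researcher to say who will give the photograph to Jonas.

'who' functions as the subject of the clause embedded under 'say'. Fronting leaves a gap immediately after 'say':
Who may the supervisor insist that the student can persuade the researcher to say ___ will give the photograph to Jonas?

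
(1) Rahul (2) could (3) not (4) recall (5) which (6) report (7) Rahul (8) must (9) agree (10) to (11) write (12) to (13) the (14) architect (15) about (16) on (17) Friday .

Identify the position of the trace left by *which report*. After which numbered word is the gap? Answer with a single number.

Underlying clause: Rahul must agree to write to the architect about which report on Friday.
'which report' is the object of the preposition 'about'. It moves to the left edge, and the trace sits right after 'about':
Rahul could not recall which report Rahul must agree to write to the architect about ___ on Friday.
'about' is word 15.

15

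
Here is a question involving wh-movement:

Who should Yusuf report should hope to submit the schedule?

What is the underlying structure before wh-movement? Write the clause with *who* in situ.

'who' is the subject of the clause embedded under 'report'. It moves to the left edge, and the trace sits right after 'report':
Who should Yusuf report ___ should hope to submit the schedule?

Yusuf should report who should hope to submit the schedule.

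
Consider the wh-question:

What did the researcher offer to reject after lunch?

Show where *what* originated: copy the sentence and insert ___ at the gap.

In situ: The researcher did offer to reject what after lunch.
'what' functions as the direct object of 'reject'. The gap is right after 'reject'.

What did the researcher offer to reject ___ after lunch?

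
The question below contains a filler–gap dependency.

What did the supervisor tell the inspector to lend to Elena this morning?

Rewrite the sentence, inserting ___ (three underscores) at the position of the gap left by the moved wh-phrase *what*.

Pre-movement form: The supervisor did tell the inspector to lend what to Elena this morning.
The filler 'what' is interpreted as the direct object of 'lend'. The gap is right after 'lend'.

What did the supervisor tell the inspector to lend ___ to Elena this morning?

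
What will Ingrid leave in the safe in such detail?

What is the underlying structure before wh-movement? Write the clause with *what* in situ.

Ingrid will leave what in the safe in such detail.

'what' functions as the direct object of 'leave'. Wh-movement fronts it, leaving a gap right after 'leave':
What will Ingrid leave ___ in the safe in such detail?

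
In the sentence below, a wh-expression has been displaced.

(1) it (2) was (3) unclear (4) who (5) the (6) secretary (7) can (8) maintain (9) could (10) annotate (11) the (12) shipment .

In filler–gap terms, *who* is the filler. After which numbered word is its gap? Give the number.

8

Underlying clause: The secretary can maintain who could annotate the shipment.
The filler 'who' is interpreted as the subject of the clause embedded under 'maintain'. Fronting leaves a gap immediately after 'maintain':
It was unclear who the secretary can maintain ___ could annotate the shipment.
'maintain' is word 8.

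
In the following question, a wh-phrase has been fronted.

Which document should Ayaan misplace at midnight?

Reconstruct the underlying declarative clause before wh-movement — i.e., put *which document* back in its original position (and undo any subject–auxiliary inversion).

'which document' is the direct object of 'misplace'. Wh-movement fronts it, leaving a gap right after 'misplace':
Which document should Ayaan misplace ___ at midnight?

Ayaan should misplace which document at midnight.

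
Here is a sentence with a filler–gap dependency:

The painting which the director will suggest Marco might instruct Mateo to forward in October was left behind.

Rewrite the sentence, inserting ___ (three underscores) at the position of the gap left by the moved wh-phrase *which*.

The painting which the director will suggest Marco might instruct Mateo to forward ___ in October was left behind.

'which' is the direct object of 'forward'. The gap is right after 'forward'.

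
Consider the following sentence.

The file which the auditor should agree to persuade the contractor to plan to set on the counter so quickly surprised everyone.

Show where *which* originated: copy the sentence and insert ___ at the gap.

The filler 'which' is interpreted as the direct object of 'set'. The gap is right after 'set'.

The file which the auditor should agree to persuade the contractor to plan to set ___ on the counter so quickly surprised everyone.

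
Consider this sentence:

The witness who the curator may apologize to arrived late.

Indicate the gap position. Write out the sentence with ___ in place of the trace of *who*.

'who' functions as the object of the preposition 'to'. The gap is right after 'to'.

The witness who the curator may apologize to ___ arrived late.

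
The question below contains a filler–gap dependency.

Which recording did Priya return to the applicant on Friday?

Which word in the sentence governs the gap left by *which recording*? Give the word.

Pre-movement form: Priya did return which recording to the applicant on Friday.
'which recording' is the direct object of 'return'. It moves to the left edge, and the trace sits right after 'return':
Which recording did Priya return ___ to the applicant on Friday?

return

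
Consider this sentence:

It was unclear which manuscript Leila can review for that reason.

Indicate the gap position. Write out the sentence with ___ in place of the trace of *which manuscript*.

It was unclear which manuscript Leila can review ___ for that reason.

In situ: Leila can review which manuscript for that reason.
The filler 'which manuscript' is interpreted as the direct object of 'review'. The gap is right after 'review'.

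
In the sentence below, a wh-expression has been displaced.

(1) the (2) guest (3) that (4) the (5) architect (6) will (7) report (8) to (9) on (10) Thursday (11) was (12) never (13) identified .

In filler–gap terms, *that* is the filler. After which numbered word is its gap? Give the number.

The filler 'that' is interpreted as the object of the preposition 'to'. Fronting leaves a gap immediately after 'to':
The guest that the architect will report to ___ on Thursday was never identified.
'to' is word 8.

8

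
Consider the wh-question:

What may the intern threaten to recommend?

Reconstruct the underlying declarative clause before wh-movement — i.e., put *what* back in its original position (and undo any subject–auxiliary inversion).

'what' functions as the direct object of 'recommend'. Wh-movement fronts it, leaving a gap right after 'recommend':
What may the intern threaten to recommend ___?

The intern may threaten to recommend what.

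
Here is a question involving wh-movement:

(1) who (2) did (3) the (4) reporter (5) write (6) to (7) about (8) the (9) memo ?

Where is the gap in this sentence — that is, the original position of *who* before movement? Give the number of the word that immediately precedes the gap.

Underlying clause: The reporter did write to who about the memo.
'who' is the object of the preposition 'to'. Wh-movement fronts it, leaving a gap right after 'to':
Who did the reporter write to ___ about the memo?
'to' is word 6.

6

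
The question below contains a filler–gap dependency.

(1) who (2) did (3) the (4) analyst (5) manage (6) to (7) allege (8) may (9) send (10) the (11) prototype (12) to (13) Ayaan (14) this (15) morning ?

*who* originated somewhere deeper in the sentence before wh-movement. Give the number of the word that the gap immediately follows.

7

In situ: The analyst did manage to allege who may send the prototype to Ayaan this morning.
'who' functions as the subject of the clause embedded under 'allege'. Wh-movement fronts it, leaving a gap right after 'allege':
Who did the analyst manage to allege ___ may send the prototype to Ayaan this morning?
'allege' is word 7.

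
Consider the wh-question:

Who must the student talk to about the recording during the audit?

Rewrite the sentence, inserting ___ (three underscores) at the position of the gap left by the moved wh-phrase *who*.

Who must the student talk to ___ about the recording during the audit?

Pre-movement form: The student must talk to who about the recording during the audit.
The filler 'who' is interpreted as the object of the preposition 'to'. The gap is right after 'to'.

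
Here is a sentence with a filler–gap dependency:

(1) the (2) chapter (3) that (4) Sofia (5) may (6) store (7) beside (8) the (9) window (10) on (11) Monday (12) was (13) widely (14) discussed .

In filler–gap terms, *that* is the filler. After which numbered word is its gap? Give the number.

The filler 'that' is interpreted as the direct object of 'store'. Fronting leaves a gap immediately after 'store':
The chapter that Sofia may store ___ beside the window on Monday was widely discussed.
'store' is word 6.

6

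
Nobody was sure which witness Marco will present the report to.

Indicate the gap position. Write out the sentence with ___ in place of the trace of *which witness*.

Nobody was sure which witness Marco will present the report to ___.

Pre-movement form: Marco will present the report to which witness.
'which witness' functions as the object of the preposition 'to' (recipient of 'present'). The gap is right after 'to'.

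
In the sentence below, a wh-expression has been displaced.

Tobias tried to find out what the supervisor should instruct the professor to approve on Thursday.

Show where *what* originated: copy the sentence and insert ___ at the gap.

Tobias tried to find out what the supervisor should instruct the professor to approve ___ on Thursday.

Underlying clause: The supervisor should instruct the professor to approve what on Thursday.
The filler 'what' is interpreted as the direct object of 'approve'. The gap is right after 'approve'.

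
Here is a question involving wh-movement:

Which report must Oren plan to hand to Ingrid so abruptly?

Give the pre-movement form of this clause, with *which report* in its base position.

Oren must plan to hand which report to Ingrid so abruptly.

'which report' is the direct object of 'hand'. Wh-movement fronts it, leaving a gap right after 'hand':
Which report must Oren plan to hand ___ to Ingrid so abruptly?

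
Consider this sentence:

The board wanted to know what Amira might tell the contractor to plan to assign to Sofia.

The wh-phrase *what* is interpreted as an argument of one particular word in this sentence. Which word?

Before movement: Amira might tell the contractor to plan to assign what to Sofia.
'what' is the direct object of 'assign'. Fronting leaves a gap immediately after 'assign':
The board wanted to know what Amira might tell the contractor to plan to assign ___ to Sofia.

assign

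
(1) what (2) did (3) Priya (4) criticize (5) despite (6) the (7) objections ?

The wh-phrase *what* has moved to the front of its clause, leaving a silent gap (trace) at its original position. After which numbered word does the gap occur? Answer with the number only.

In situ: Priya did criticize what despite the objections.
The filler 'what' is interpreted as the direct object of 'criticize'. It moves to the left edge, and the trace sits right after 'criticize':
What did Priya criticize ___ despite the objections?
'criticize' is word 4.

4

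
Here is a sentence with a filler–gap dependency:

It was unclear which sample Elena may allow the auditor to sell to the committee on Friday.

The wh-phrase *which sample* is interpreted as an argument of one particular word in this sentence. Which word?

sell

In situ: Elena may allow the auditor to sell which sample to the committee on Friday.
'which sample' is the direct object of 'sell'. Fronting leaves a gap immediately after 'sell':
It was unclear which sample Elena may allow the auditor to sell ___ to the committee on Friday.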